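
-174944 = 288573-463517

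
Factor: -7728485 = -1 * 5^1 * 571^1 * 2707^1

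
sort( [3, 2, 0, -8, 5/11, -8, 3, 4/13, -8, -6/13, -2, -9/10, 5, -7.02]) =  [-8, -8, -8, -7.02, -2, -9/10, -6/13, 0, 4/13, 5/11, 2, 3, 3, 5]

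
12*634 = 7608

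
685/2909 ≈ 0.235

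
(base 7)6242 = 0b100010001010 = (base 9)2888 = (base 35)1rg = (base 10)2186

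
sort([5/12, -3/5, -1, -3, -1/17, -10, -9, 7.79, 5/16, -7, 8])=[-10, -9, -7, -3, -1, -3/5, -1/17, 5/16, 5/12, 7.79, 8]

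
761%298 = 165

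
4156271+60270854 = 64427125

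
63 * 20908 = 1317204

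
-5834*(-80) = 466720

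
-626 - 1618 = -2244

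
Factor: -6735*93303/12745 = -1*3^3*7^1*449^1*1481^1*2549^(-1) = -125679141/2549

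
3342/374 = 8 + 175/187 ≈ 8.94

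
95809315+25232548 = 121041863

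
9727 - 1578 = 8149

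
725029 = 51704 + 673325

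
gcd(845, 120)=5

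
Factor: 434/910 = 5^(-1) * 13^(-1) * 31^1 = 31/65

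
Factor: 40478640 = 2^4 * 3^1 * 5^1 * 227^1 * 743^1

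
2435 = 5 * 487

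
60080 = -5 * (-12016)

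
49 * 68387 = 3350963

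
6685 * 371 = 2480135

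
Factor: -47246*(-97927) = 2^1*23623^1*97927^1 = 4626659042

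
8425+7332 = 15757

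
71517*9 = 643653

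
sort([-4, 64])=[-4, 64]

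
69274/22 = 3148 + 9/11 ≈ 3148.82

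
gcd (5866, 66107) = 1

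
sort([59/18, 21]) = [59/18, 21]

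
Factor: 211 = 211^1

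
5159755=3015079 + 2144676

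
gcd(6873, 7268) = 79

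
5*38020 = 190100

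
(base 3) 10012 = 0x56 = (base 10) 86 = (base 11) 79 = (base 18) 4e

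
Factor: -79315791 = -1*3^1*977^1*27061^1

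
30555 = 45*679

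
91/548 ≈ 0.166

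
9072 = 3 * 3024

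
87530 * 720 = 63021600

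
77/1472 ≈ 0.0523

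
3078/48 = 64 + 1/8 ≈ 64.13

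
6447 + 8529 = 14976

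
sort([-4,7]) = [-4,7]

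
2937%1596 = 1341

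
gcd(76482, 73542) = 42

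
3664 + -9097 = -5433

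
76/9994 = 2/263 ≈ 0.00760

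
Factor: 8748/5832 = 2^(-1)*3^1 = 3/2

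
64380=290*222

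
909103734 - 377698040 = 531405694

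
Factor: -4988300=-1 * 2^2 * 5^2 * 83^1 * 601^1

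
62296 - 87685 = -25389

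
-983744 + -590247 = -1573991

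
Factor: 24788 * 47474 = 2^3 * 7^1 * 3391^1 * 6197^1 = 1176785512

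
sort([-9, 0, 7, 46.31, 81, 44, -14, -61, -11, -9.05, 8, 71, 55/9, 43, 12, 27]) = [-61, -14, -11, -9.05, -9, 0, 55/9, 7, 8, 12, 27, 43, 44, 46.31, 71, 81]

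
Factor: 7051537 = 109^1 * 64693^1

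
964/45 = 21 + 19/45 ≈ 21.42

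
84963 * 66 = 5607558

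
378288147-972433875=-594145728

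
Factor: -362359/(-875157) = 3^(-1) * 31^1 * 127^(-1) * 2297^(-1) * 11689^1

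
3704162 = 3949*938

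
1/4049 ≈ 0.000247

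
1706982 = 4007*426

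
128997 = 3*42999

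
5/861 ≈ 0.00581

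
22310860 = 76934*290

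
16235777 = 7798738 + 8437039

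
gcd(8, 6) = 2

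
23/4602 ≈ 0.00500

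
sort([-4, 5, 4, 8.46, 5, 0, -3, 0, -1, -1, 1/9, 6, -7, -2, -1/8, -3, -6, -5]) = [-7, -6, -5, -4, -3, -3, -2, -1, -1, -1/8, 0, 0, 1/9, 4, 5, 5, 6, 8.46]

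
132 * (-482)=-63624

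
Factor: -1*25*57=-1*3^1*5^2*19^1=-1425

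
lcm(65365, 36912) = 3137520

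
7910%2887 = 2136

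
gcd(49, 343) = 49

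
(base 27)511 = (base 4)321121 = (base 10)3673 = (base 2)111001011001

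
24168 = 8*3021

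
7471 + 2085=9556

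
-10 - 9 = -19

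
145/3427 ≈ 0.0423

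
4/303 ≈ 0.0132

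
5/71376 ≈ 0.0000701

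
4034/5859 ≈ 0.689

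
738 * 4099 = 3025062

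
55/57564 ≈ 0.000955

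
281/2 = 140 + 1/2 = 140.50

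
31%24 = 7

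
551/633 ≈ 0.870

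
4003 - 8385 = -4382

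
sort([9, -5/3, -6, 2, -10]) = [-10, -6, -5/3, 2, 9]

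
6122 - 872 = 5250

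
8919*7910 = 70549290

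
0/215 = 0 = 0.00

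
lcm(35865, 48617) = 2187765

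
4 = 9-5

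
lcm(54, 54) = 54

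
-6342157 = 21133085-27475242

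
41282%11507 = 6761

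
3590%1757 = 76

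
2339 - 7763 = -5424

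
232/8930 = 116/4465 ≈ 0.0260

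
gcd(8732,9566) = 2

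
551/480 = 1+71/480 ≈ 1.15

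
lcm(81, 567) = 567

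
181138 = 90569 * 2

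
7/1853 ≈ 0.00378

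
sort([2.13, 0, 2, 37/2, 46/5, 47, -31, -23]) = [-31, -23, 0, 2, 2.13, 46/5, 37/2, 47]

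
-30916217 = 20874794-51791011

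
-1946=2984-4930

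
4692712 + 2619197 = 7311909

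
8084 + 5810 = 13894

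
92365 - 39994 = 52371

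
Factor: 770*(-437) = -1*2^1*5^1*7^1*11^1*19^1*23^1 = -336490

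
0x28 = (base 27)1d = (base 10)40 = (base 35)15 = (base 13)31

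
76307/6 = 12717+5/6≈12717.83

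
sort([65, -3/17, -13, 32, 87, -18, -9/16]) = [-18, -13, -9/16, -3/17, 32, 65, 87]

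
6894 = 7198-304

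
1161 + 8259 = 9420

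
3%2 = 1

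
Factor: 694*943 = 2^1*23^1*41^1*347^1 = 654442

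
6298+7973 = 14271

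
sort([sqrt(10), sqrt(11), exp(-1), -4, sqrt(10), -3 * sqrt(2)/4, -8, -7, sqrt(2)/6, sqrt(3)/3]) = [-8, -7, -4, -3 * sqrt(2)/4, sqrt(2)/6, exp(-1), sqrt(3)/3, sqrt(10), sqrt(10), sqrt(11)]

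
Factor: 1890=2^1*3^3*5^1*7^1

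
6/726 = 1/121 ≈ 0.00826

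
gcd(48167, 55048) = 6881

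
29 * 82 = 2378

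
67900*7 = 475300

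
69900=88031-18131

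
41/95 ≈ 0.432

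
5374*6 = 32244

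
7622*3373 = 25709006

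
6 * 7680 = 46080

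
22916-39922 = -17006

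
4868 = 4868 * 1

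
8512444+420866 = 8933310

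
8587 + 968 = 9555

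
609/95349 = 203/31783 ≈ 0.00639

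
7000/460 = 15+5/23 ≈ 15.22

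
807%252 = 51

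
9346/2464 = 4673/1232 ≈ 3.79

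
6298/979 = 6 + 424/979 ≈ 6.43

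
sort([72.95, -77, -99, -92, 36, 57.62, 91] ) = [-99, -92, -77, 36, 57.62, 72.95, 91] 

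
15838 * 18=285084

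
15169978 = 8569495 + 6600483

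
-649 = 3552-4201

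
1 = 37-36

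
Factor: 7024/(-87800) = -1*2^1*5^(-2) = -2/25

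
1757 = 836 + 921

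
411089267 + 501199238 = 912288505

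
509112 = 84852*6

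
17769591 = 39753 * 447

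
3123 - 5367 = -2244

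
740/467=1+273/467 ≈ 1.58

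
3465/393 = 1155/131 ≈ 8.82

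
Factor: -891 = -1 * 3^4 * 11^1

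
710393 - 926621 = -216228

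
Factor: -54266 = -1*2^1*43^1*631^1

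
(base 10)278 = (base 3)101022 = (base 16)116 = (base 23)c2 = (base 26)ai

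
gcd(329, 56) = 7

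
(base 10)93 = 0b1011101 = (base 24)3l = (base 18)53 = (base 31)30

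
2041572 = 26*78522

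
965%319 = 8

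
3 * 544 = 1632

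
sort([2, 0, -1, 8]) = [-1, 0, 2, 8]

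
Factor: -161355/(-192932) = 2^(-2)*3^1*5^1*31^1*139^(-1) = 465/556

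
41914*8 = 335312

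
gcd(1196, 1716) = 52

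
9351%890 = 451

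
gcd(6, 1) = 1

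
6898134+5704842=12602976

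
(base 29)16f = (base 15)48a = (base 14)538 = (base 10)1030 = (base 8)2006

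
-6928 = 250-7178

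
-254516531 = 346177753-600694284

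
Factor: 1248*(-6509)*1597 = -1*2^5*3^1*13^1*23^1*283^1*1597^1 = -12972801504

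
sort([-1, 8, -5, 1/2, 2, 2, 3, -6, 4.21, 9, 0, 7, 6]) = [-6, -5, -1, 0, 1/2, 2, 2, 3, 4.21, 6, 7, 8, 9]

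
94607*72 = 6811704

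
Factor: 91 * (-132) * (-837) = 2^2 * 3^4 * 7^1 * 11^1 * 13^1 * 31^1 = 10054044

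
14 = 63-49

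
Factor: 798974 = 2^1 * 11^1 * 23^1 * 1579^1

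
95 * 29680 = 2819600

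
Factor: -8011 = -1 * 8011^1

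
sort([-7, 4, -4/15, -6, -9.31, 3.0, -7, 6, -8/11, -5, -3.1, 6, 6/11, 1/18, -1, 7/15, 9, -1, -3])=[-9.31, -7, -7, -6, -5, -3.1, -3, -1, -1, -8/11, -4/15, 1/18, 7/15, 6/11, 3.0, 4, 6, 6, 9]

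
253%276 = 253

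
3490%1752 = 1738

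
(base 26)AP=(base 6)1153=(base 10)285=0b100011101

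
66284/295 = 224 + 204/295 ≈ 224.69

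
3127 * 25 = 78175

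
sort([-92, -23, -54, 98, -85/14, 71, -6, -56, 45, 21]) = [-92, -56, -54, -23, -85/14, -6, 21, 45, 71, 98]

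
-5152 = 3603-8755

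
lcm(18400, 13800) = 55200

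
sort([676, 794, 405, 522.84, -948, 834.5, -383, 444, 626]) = [-948, -383, 405, 444, 522.84, 626, 676, 794, 834.5]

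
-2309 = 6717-9026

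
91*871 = 79261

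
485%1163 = 485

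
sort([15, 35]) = [15, 35]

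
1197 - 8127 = -6930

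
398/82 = 199/41 ≈ 4.85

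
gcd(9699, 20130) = 183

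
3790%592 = 238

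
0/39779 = 0 = 0.00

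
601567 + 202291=803858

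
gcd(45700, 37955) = 5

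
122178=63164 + 59014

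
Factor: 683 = 683^1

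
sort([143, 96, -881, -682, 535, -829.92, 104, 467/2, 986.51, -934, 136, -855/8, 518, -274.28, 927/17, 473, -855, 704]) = [-934, -881, -855, -829.92, -682, -274.28, -855/8, 927/17, 96, 104, 136, 143, 467/2, 473, 518, 535, 704, 986.51]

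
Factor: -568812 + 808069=67^1 * 3571^1=239257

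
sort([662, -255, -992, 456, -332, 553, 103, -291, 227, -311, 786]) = [-992, -332, -311, -291, -255, 103, 227, 456, 553, 662, 786]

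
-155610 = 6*(-25935)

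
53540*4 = 214160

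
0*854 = 0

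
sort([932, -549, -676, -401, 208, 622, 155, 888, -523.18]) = [-676, -549, -523.18, -401, 155, 208, 622, 888, 932]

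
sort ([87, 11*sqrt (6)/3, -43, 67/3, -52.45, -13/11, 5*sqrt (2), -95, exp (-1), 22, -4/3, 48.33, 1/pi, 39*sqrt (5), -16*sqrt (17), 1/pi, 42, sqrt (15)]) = [-95, -16*sqrt (17), -52.45, -43, -4/3, -13/11, 1/pi, 1/pi, exp (-1), sqrt (15), 5*sqrt (2), 11*sqrt (6)/3, 22, 67/3, 42, 48.33, 87, 39*sqrt (5)]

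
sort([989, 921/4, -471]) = [-471, 921/4, 989]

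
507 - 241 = 266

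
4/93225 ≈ 0.0000429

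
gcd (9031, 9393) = 1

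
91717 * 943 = 86489131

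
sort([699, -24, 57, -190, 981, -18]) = [-190, -24, -18, 57, 699, 981]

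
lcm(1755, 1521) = 22815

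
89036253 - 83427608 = 5608645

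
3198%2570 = 628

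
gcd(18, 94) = 2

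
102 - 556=-454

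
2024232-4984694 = -2960462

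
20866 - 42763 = -21897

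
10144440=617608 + 9526832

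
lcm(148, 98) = 7252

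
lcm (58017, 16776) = 1392408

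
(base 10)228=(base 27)8c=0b11100100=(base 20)b8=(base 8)344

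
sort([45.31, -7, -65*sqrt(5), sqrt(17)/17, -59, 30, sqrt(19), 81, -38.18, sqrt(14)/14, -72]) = [-65*sqrt(5), -72, -59, -38.18, -7, sqrt(17)/17, sqrt(14)/14, sqrt(19), 30, 45.31, 81]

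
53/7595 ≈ 0.00698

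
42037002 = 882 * 47661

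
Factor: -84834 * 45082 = -1 * 2^2 * 3^3 * 1571^1 * 22541^1 = -3824486388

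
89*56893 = 5063477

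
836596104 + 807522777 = 1644118881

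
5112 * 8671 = 44326152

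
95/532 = 5/28 ≈ 0.179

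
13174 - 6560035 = -6546861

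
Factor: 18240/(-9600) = -1*2^(-1)*5^(-1)*19^1 = -19/10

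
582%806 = 582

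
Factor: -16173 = -1*3^3*599^1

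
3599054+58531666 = 62130720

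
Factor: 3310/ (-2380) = -1*2^ (-1)*7^ (-1)*17^ (-1)*331^1 = -331/238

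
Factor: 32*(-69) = -1*2^5*3^1*23^1 = -2208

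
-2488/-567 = 4 + 220/567 ≈ 4.39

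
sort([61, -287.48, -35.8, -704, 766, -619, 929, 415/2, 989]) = [-704, -619, -287.48, -35.8, 61, 415/2, 766, 929, 989]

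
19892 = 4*4973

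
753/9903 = 251/3301 ≈ 0.0760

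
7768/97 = 80 + 8/97≈80.08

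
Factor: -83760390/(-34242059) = 2^1 * 3^2 * 5^1 * 7^1 * 353^(-1) * 97003^(-1) * 132953^1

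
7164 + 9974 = 17138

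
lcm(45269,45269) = 45269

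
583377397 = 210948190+372429207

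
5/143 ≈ 0.0350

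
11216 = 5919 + 5297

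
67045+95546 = 162591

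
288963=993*291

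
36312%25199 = 11113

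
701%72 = 53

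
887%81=77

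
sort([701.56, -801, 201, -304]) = [-801, -304, 201, 701.56]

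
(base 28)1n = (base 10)51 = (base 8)63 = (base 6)123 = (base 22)27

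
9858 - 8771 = 1087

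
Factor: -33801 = -1 * 3^1 * 19^1 * 593^1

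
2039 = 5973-3934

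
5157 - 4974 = 183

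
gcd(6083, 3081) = 79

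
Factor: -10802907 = -1*3^2*1200323^1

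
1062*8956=9511272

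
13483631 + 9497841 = 22981472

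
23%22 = 1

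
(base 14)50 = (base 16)46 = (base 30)2a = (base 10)70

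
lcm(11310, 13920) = 180960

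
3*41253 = 123759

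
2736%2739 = 2736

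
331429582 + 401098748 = 732528330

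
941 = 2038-1097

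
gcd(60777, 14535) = 9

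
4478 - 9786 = -5308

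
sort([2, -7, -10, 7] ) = [-10, -7, 2, 7] 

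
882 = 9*98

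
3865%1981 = 1884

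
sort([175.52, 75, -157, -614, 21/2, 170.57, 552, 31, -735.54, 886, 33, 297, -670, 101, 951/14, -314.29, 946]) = [-735.54, -670, -614, -314.29, -157, 21/2, 31, 33, 951/14, 75, 101, 170.57, 175.52, 297, 552, 886, 946]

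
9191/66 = 139 + 17/66 ≈ 139.26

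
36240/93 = 389 + 21/31 ≈ 389.68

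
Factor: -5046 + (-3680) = -1*2^1*4363^1 = -8726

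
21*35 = 735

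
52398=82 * 639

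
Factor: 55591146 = 2^1 * 3^2 * 13^1 * 353^1 * 673^1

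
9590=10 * 959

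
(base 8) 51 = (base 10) 41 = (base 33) 18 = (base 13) 32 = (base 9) 45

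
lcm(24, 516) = 1032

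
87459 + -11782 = 75677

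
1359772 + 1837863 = 3197635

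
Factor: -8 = -1 * 2^3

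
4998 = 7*714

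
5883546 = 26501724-20618178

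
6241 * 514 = 3207874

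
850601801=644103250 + 206498551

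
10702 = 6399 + 4303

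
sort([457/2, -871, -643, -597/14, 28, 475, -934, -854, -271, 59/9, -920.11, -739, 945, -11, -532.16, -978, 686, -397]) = [-978, -934, -920.11, -871, -854, -739, -643, -532.16, -397, -271, -597/14, -11, 59/9, 28, 457/2, 475, 686, 945]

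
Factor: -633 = -1*3^1*211^1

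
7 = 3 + 4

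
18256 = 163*112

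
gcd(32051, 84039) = 1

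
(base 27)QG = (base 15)32D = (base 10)718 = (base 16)2CE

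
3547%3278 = 269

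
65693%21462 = 1307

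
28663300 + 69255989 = 97919289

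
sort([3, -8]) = [-8, 3]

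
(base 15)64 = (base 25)3j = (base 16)5e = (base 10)94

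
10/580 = 1/58 ≈ 0.0172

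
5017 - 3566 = 1451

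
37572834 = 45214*831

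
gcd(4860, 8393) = 1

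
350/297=1 + 53/297 ≈ 1.18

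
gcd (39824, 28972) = 4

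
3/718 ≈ 0.00418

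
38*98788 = 3753944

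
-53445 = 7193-60638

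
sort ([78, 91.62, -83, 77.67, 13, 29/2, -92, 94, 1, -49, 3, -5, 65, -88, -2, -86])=[-92, -88, -86, -83, -49, -5, -2, 1, 3, 13, 29/2, 65, 77.67, 78, 91.62, 94]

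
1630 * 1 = 1630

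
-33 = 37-70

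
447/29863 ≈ 0.0150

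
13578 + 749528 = 763106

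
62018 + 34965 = 96983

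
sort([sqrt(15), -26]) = [-26, sqrt(15)]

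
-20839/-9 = 2315 + 4/9 ≈ 2315.44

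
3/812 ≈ 0.00369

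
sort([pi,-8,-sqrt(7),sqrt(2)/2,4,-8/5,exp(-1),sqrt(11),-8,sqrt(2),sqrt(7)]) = [-8,-8,-sqrt(7),-8/5,exp(-1),sqrt(2)/2,sqrt(2),sqrt(7),pi,sqrt(11),4]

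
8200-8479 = -279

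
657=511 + 146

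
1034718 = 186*5563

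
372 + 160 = 532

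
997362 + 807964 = 1805326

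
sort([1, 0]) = [0, 1]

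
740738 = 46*16103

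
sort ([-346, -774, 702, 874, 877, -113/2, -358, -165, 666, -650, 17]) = [-774, -650, -358, -346, -165, -113/2, 17, 666, 702, 874, 877]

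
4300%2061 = 178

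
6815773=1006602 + 5809171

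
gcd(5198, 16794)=2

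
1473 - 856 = 617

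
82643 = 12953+69690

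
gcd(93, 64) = 1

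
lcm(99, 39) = 1287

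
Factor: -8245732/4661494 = -1 * 2^1 * 11^1 * 109^(-1) * 193^1 * 971^1 * 21383^(-1) = -4122866/2330747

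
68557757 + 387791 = 68945548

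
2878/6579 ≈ 0.437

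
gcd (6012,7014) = 1002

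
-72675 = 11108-83783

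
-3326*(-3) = 9978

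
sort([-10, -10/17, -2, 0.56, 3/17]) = [-10, -2, -10/17, 3/17, 0.56]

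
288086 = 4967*58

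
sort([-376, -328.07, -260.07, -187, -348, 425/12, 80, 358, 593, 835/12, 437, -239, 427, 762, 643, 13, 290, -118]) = [-376, -348, -328.07, -260.07, -239, -187, -118, 13, 425/12, 835/12, 80, 290, 358, 427, 437, 593, 643, 762]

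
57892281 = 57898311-6030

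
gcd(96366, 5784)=6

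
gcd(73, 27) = 1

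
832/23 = 36 + 4/23 ≈ 36.17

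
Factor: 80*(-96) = -1*2^9*3^1*5^1 = -7680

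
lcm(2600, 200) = 2600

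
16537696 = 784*21094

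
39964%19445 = 1074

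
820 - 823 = -3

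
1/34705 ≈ 0.0000288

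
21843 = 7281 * 3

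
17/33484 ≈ 0.000508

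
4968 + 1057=6025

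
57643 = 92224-34581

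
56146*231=12969726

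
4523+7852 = 12375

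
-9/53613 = -1/5957 ≈ -0.000168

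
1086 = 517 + 569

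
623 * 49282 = 30702686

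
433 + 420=853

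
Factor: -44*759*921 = -1*2^2*3^2*11^2*23^1*307^1 = -30757716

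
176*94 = 16544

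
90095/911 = 98 + 817/911 ≈ 98.90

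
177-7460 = -7283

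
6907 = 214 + 6693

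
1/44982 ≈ 0.0000222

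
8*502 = 4016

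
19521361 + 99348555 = 118869916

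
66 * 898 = 59268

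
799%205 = 184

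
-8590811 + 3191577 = -5399234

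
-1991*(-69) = 137379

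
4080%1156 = 612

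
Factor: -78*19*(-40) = 2^4*3^1*5^1*13^1*19^1 = 59280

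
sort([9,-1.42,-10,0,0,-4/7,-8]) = [-10,-8,-1.42,-4/7,0,0,9]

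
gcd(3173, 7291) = 1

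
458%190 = 78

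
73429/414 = 177 + 151/414 ≈ 177.36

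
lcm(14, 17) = 238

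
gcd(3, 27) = 3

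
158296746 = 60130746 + 98166000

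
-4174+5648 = 1474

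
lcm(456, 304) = 912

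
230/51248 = 115/25624 ≈ 0.00449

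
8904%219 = 144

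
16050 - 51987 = -35937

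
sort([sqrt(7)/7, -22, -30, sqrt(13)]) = [-30, -22, sqrt(7)/7, sqrt(13)]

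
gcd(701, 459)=1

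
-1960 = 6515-8475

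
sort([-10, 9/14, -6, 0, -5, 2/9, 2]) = [-10, -6, -5, 0, 2/9, 9/14, 2]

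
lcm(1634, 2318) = 99674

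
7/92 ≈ 0.0761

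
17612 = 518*34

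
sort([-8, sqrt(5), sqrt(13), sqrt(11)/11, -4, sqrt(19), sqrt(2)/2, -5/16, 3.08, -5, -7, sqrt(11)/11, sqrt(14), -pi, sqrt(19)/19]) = [-8, -7, -5, -4, -pi, -5/16, sqrt(19)/19, sqrt(11)/11, sqrt(11)/11, sqrt(2)/2, sqrt(5), 3.08, sqrt(13), sqrt(14), sqrt(19)]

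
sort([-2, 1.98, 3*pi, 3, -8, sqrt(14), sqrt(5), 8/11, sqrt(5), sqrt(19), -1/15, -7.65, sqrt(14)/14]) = [-8, -7.65, -2, -1/15, sqrt(14)/14, 8/11, 1.98, sqrt(5), sqrt(5), 3, sqrt(14), sqrt(19), 3*pi]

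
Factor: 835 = 5^1*167^1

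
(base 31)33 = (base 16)60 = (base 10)96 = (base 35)2q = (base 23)44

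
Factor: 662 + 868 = 2^1*3^2*5^1*17^1 = 1530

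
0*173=0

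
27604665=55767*495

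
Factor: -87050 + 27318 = -1*2^2*109^1*137^1 = -59732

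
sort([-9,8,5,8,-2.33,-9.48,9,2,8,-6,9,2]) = [-9.48,-9,-6,-2.33,2,2,5,8,8,8,9,9]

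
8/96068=2/24017 ≈ 0.0000833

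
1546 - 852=694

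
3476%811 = 232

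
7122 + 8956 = 16078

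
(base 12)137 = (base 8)273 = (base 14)d5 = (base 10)187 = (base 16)bb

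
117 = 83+34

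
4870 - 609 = 4261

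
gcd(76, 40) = 4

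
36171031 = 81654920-45483889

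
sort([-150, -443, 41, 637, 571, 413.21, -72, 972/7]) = [-443, -150, -72, 41, 972/7, 413.21, 571, 637]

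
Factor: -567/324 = -1*2^(-2)*7^1 = -7/4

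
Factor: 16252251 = 3^1*5417417^1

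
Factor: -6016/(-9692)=2^5 * 47^1 * 2423^(-1)=1504/2423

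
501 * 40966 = 20523966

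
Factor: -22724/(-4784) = 2^(-2)*19^1 = 19/4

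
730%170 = 50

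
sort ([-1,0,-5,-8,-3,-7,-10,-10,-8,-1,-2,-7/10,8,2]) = [-10,-10,-8,-8,-7,-5,-3,-2,-1,-1,-7/10,0,2,8]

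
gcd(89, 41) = 1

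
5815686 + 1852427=7668113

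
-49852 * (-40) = 1994080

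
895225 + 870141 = 1765366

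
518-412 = 106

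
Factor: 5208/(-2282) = -1 * 2^2 * 3^1 * 31^1 * 163^(-1) = -372/163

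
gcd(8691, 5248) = 1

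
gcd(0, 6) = 6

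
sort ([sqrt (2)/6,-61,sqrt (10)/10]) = [-61,sqrt (2)/6,sqrt (10)/10]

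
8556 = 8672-116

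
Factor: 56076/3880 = 2^(-1)*3^1*5^(-1)*97^(-1)*4673^1 = 14019/970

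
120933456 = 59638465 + 61294991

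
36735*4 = 146940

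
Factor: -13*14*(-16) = 2^5*7^1*13^1 = 2912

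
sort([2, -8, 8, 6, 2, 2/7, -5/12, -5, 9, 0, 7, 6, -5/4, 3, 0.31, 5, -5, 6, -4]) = [-8, -5, -5, -4, -5/4, -5/12, 0, 2/7, 0.31, 2, 2, 3, 5, 6, 6, 6, 7, 8, 9]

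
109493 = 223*491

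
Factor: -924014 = -1*2^1*7^1*13^1*5077^1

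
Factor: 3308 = 2^2*827^1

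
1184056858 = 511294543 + 672762315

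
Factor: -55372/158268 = -1*3^(-1)*11^(-2)*127^1 = -127/363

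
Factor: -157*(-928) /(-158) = -1*2^4*29^1*79^(-1)*157^1 = -72848/79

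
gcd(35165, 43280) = 2705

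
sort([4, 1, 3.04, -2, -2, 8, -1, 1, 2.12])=[-2, -2, -1, 1, 1, 2.12, 3.04, 4, 8]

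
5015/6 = 835 + 5/6 ≈ 835.83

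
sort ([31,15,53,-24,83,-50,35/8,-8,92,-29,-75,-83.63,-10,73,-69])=[-83.63,-75,-69,-50,-29,-24,-10,-8,35/8,15,31,53,73,83,92]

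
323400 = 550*588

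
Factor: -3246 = -1 * 2^1 * 3^1 * 541^1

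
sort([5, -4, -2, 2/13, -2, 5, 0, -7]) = [-7, -4, -2, -2, 0, 2/13, 5, 5]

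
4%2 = 0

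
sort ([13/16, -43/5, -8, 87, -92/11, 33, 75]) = [-43/5, -92/11, -8, 13/16, 33, 75, 87]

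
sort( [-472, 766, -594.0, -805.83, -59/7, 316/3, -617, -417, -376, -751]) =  [-805.83, -751, -617, -594.0, -472, -417, -376, -59/7, 316/3, 766]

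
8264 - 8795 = -531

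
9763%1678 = 1373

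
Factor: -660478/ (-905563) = 2^1*7^1*13^1*19^1*191^1*821^ (-1)*1103^ (-1)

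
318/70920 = 53/11820 ≈ 0.00448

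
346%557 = 346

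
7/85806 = 1/12258 ≈ 0.0000816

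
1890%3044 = 1890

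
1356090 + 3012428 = 4368518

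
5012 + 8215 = 13227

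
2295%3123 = 2295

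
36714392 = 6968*5269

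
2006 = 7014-5008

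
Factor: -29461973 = -1 * 167^1 * 176419^1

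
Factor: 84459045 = 3^1*5^1*11^1*511873^1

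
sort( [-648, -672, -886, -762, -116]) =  [-886, -762, -672, -648, -116]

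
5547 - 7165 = -1618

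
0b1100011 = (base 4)1203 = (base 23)47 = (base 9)120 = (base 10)99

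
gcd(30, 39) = 3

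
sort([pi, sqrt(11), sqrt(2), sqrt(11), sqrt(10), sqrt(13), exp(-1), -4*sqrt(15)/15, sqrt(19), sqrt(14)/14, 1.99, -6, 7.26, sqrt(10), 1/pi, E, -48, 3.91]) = [-48, -6, -4*sqrt(15)/15, sqrt(14)/14, 1/pi, exp(-1), sqrt(2), 1.99, E, pi, sqrt(10), sqrt(10), sqrt(11), sqrt(11), sqrt(13), 3.91, sqrt(19), 7.26]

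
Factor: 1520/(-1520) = -1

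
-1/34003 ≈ -0.0000294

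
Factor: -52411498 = -1 * 2^1 * 26205749^1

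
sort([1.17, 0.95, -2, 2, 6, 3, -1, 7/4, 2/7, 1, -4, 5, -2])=[-4, -2, -2, -1, 2/7, 0.95, 1, 1.17, 7/4, 2, 3, 5, 6]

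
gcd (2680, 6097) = 67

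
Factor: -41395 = -1*5^1*17^1*487^1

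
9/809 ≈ 0.0111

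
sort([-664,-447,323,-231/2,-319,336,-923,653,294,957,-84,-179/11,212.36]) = [-923,-664,-447,-319,-231/2,-84,-179/11,212.36,294,323,336,653,957]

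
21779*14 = 304906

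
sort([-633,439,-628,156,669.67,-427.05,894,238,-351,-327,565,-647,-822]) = [-822,-647,-633,-628,-427.05,-351,-327,156,238,439,565,669.67,894]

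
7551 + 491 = 8042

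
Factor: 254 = 2^1 * 127^1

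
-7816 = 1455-9271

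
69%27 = 15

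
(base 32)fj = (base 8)763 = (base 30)gj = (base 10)499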